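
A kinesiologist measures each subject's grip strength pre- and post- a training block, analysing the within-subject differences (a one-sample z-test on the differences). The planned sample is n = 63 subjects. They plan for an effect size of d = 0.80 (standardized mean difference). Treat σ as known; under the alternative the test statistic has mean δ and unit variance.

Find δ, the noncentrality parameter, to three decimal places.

δ = d·√n = 0.80 × √63 = 6.3498

δ ≈ 6.350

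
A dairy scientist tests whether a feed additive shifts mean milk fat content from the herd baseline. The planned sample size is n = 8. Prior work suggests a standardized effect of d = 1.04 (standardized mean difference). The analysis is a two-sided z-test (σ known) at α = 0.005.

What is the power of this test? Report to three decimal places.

Noncentrality parameter: δ = d·√n = 1.04 × √8 = 2.9416
Two-sided α = 0.005 → critical value z_{0.0025} = 2.807.
Power = Φ(δ − 2.807) + Φ(−δ − 2.807) = Φ(0.135) + Φ(-5.749) = 0.5535 + 0.0000 = 0.5535.

Power ≈ 0.554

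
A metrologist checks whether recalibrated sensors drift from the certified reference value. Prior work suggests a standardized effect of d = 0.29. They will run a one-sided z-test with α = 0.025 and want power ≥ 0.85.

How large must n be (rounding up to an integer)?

n = 107

Set Φ(δ − 1.960) = 0.85; then δ − 1.960 = Φ⁻¹(0.85) = 1.036, giving δ = 2.996.
δ = d·√n ⇒ n = (δ/d)² = (2.996 / 0.29)² = 106.76.
Rounding up, n = 107.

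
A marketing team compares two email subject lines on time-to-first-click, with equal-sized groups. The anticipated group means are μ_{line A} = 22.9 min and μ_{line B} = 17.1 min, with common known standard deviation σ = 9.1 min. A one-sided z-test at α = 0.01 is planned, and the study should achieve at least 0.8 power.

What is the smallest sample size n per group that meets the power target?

n = 50 per group

Standardized effect: d = |μ_{line A} − μ_{line B}| / σ = |22.9 − 17.1| / 9.1 = 0.6374
Set Φ(δ − 2.326) = 0.8; then δ − 2.326 = Φ⁻¹(0.8) = 0.842, giving δ = 3.168.
δ = d·√(n/2) ⇒ n = 2(δ/d)² = 2 × (3.168 / 0.6374)² = 49.41.
Rounding up, n = 50 per group.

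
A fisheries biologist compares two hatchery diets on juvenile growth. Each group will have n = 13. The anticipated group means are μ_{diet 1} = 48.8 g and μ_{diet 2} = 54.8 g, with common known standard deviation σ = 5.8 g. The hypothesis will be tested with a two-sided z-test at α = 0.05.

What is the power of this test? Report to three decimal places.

Standardized effect: d = |μ_{diet 1} − μ_{diet 2}| / σ = |48.8 − 54.8| / 5.8 = 1.0345
Noncentrality parameter: δ = d·√(n/2) = 1.0345 × √(13/2) = 2.6374
Critical value for a two-sided test at α = 0.05: z_{α/2} = 1.960.
Power = Φ(δ − 1.960) + Φ(−δ − 1.960) = Φ(0.677) + Φ(-4.597) = 0.7509 + 0.0000 = 0.7509.

Power ≈ 0.751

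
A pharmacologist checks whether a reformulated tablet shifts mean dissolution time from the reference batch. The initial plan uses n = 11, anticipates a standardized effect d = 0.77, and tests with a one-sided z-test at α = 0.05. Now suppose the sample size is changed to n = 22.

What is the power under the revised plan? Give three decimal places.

Power ≈ 0.975

With n = 22: δ = d·√n = 0.77 × √22 = 3.6116. Critical value z_{0.05} = 1.645.
Revised power = P(Z > 1.645 − δ) = Φ(1.967) = 0.9754.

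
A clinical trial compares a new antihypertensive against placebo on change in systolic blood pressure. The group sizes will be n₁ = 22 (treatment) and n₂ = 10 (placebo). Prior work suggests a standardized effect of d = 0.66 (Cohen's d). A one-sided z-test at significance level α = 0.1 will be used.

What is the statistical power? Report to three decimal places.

Power ≈ 0.673

Noncentrality parameter: δ = d / √(1/n₁ + 1/n₂) = 0.66 / √(1/22 + 1/10) = 1.7305
Critical value for a one-sided test at α = 0.1: z_α = 1.282.
Power = P(Z > 1.282 − δ) = Φ(0.449) = 0.6733.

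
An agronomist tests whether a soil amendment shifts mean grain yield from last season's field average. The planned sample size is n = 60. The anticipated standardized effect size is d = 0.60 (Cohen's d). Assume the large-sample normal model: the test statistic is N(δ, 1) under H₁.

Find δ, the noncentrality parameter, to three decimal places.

δ = d·√n = 0.60 × √60 = 4.6476

δ ≈ 4.648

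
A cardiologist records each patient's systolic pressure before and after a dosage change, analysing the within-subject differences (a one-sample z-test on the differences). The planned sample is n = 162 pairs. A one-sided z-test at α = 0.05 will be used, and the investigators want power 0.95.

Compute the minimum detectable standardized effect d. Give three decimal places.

Need Φ(δ − 1.645) = 0.95, so δ = 1.645 + 1.645 = 3.290.
δ = d·√n ⇒ d = δ/√n = 3.290/√162 = 0.2585.

d ≈ 0.258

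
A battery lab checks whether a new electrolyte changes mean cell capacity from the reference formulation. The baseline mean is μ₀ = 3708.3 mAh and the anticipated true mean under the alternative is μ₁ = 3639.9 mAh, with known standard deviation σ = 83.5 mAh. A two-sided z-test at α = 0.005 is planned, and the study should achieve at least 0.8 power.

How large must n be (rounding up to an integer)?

n = 20

Standardized effect: d = |μ₁ − μ₀| / σ = |3639.9 − 3708.3| / 83.5 = 0.8192
For power 0.8 need Φ(δ − z_{0.0025}) = 0.8, so δ = z_{0.0025} + z_{0.20} = 2.807 + 0.842 = 3.649.
(Ignoring the negligible lower-tail rejection probability gives the usual closed-form inversion.)
δ = d·√n ⇒ n = (δ/d)² = (3.649 / 0.8192)² = 19.84.
Round up to the next whole unit.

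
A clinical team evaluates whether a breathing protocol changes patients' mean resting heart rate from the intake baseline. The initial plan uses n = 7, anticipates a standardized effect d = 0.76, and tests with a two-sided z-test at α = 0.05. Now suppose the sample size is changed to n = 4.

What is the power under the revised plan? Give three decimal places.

Power ≈ 0.330

With n = 4: δ = d·√n = 0.76 × √4 = 1.5200. Critical value z_{0.025} = 1.960.
Revised power = Φ(δ − 1.960) + Φ(−δ − 1.960) = Φ(-0.440) + Φ(-3.480) = 0.3300 + 0.0003 = 0.3302.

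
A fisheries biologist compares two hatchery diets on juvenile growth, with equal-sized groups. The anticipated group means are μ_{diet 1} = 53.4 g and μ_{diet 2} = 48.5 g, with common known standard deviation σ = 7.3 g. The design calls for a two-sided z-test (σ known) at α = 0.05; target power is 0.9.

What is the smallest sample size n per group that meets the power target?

n = 47 per group

Standardized effect: d = |μ_{diet 1} − μ_{diet 2}| / σ = |53.4 − 48.5| / 7.3 = 0.6712
Set Φ(δ − 1.960) = 0.9; then δ − 1.960 = Φ⁻¹(0.9) = 1.282, giving δ = 3.242.
(The Φ(−δ − z_{α/2}) term is vanishingly small for δ > 0 and is dropped in the standard sample-size formula.)
δ = d·√(n/2) ⇒ n = 2(δ/d)² = 2 × (3.242 / 0.6712)² = 46.64.
Round up to the next whole unit.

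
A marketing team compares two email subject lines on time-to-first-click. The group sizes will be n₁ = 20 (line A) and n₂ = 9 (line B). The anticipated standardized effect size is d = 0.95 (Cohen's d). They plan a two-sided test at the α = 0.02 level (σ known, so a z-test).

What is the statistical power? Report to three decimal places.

Power ≈ 0.516

Noncentrality parameter: δ = d / √(1/n₁ + 1/n₂) = 0.95 / √(1/20 + 1/9) = 2.3668
Critical value for a two-sided test at α = 0.02: z_{α/2} = 2.326.
Power = Φ(δ − 2.326) + Φ(−δ − 2.326) = Φ(0.040) + Φ(-4.693) = 0.5161 + 0.0000 = 0.5161.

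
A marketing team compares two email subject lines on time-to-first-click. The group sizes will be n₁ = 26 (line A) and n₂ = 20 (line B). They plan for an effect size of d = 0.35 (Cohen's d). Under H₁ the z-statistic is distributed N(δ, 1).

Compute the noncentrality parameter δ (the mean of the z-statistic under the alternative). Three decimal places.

δ ≈ 1.177

δ = d / √(1/n₁ + 1/n₂) = 0.35 / √(1/26 + 1/20) = 1.1768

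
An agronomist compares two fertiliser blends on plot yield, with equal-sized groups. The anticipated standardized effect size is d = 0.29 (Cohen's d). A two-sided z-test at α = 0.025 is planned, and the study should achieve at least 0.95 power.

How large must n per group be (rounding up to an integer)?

Set Φ(δ − 2.241) = 0.95; then δ − 2.241 = Φ⁻¹(0.95) = 1.645, giving δ = 3.886.
(The Φ(−δ − z_{α/2}) term is vanishingly small for δ > 0 and is dropped in the standard sample-size formula.)
δ = d·√(n/2) ⇒ n = 2(δ/d)² = 2 × (3.886 / 0.29)² = 359.17.
Rounding up, n = 360 per group.

n = 360 per group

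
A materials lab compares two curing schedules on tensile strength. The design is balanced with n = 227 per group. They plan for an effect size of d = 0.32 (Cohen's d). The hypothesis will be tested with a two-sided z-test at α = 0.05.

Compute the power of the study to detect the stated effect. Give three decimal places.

Power ≈ 0.926

Noncentrality parameter: δ = d·√(n/2) = 0.32 × √(227/2) = 3.4092
Critical value for a two-sided test at α = 0.05: z_{α/2} = 1.960.
Power = Φ(δ − 1.960) + Φ(−δ − 1.960) = Φ(1.449) + Φ(-5.369) = 0.9264 + 0.0000 = 0.9264.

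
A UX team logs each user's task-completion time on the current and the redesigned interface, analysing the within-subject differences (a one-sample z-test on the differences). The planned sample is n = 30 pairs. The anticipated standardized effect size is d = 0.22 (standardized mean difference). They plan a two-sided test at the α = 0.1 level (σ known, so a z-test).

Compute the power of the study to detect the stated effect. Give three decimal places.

Noncentrality parameter: δ = d·√n = 0.22 × √30 = 1.2050
Two-sided α = 0.1 → critical value z_{0.05} = 1.645.
Power = Φ(δ − 1.645) + Φ(−δ − 1.645) = Φ(-0.440) + Φ(-2.850) = 0.3300 + 0.0022 = 0.3322.

Power ≈ 0.332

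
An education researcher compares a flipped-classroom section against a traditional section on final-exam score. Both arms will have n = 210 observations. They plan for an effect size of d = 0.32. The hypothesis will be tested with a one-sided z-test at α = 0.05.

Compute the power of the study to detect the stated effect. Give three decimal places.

Power ≈ 0.949

Noncentrality parameter: δ = d·√(n/2) = 0.32 × √(210/2) = 3.2790
Critical value for a one-sided test at α = 0.05: z_α = 1.645.
Power = P(Z > 1.645 − δ) = Φ(1.634) = 0.9489.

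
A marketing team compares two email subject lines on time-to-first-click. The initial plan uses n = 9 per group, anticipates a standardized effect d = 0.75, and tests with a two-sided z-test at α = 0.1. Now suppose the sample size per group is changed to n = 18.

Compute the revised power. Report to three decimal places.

Power ≈ 0.728

With n = 18 per group: δ = d·√(n/2) = 0.75 × √(18/2) = 2.2500. Critical value z_{0.05} = 1.645.
Revised power = Φ(δ − 1.645) + Φ(−δ − 1.645) = Φ(0.605) + Φ(-3.895) = 0.7275 + 0.0000 = 0.7275.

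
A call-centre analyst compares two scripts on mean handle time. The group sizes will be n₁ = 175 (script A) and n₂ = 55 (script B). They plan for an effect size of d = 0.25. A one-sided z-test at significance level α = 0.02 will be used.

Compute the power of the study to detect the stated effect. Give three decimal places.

Power ≈ 0.331

Noncentrality parameter: δ = d / √(1/n₁ + 1/n₂) = 0.25 / √(1/175 + 1/55) = 1.6172
Critical value for a one-sided test at α = 0.02: z_α = 2.054.
Power = Φ(δ − 2.054) = Φ(-0.437) = 0.3312.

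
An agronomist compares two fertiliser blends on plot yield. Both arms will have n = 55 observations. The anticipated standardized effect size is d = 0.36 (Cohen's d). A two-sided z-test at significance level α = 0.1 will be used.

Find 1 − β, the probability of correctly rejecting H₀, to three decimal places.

Noncentrality parameter: δ = d·√(n/2) = 0.36 × √(55/2) = 1.8879
Critical value for a two-sided test at α = 0.1: z_{α/2} = 1.645.
Power = Φ(δ − 1.645) + Φ(−δ − 1.645) = Φ(0.243) + Φ(-3.533) = 0.5960 + 0.0002 = 0.5962.

Power ≈ 0.596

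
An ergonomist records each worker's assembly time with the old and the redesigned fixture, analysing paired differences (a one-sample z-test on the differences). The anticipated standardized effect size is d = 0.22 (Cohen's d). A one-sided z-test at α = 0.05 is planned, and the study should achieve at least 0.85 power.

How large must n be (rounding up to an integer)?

n = 149

Set Φ(δ − 1.645) = 0.85; then δ − 1.645 = Φ⁻¹(0.85) = 1.036, giving δ = 2.681.
δ = d·√n ⇒ n = (δ/d)² = (2.681 / 0.22)² = 148.54.
Rounding up, n = 149.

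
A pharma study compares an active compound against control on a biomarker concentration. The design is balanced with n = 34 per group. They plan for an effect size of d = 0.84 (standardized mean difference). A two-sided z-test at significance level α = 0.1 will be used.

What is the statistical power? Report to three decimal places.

Noncentrality parameter: δ = d·√(n/2) = 0.84 × √(34/2) = 3.4634
Critical value for a two-sided test at α = 0.1: z_{α/2} = 1.645.
Power = Φ(δ − 1.645) + Φ(−δ − 1.645) = Φ(1.819) + Φ(-5.108) = 0.9655 + 0.0000 = 0.9655.

Power ≈ 0.966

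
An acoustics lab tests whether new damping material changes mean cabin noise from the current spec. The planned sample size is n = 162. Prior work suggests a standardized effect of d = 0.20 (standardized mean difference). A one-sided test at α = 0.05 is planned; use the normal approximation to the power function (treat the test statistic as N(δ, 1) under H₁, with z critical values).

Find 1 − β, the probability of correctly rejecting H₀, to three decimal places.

Noncentrality parameter: δ = d·√n = 0.20 × √162 = 2.5456
Critical value for a one-sided test at α = 0.05: z_α = 1.645.
Power = Φ(δ − 1.645) = Φ(0.901) = 0.8161.

Power ≈ 0.816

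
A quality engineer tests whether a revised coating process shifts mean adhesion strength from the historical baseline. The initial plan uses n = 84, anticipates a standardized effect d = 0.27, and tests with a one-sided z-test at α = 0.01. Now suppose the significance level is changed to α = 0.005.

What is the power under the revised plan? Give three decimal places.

Power ≈ 0.460

δ = d·√n = 0.27 × √84 = 2.4746 (unchanged). New critical value: z_{0.005} = 2.576.
Revised power = P(Z > 2.576 − δ) = Φ(-0.101) = 0.4597.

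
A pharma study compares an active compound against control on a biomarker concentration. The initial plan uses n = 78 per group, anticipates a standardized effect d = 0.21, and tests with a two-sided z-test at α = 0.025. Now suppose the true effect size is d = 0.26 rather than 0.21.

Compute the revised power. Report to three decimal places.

Power ≈ 0.268

With d = 0.26: δ = d·√(n/2) = 0.26 × √(78/2) = 1.6237. Critical value z_{0.0125} = 2.241.
Revised power = Φ(δ − 2.241) + Φ(−δ − 2.241) = Φ(-0.618) + Φ(-3.865) = 0.2684 + 0.0001 = 0.2684.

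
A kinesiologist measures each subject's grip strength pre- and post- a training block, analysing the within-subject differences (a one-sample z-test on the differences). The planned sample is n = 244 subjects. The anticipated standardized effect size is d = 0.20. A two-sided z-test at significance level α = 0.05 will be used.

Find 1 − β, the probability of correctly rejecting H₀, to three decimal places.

Power ≈ 0.878

Noncentrality parameter: δ = d·√n = 0.20 × √244 = 3.1241
Two-sided α = 0.05 → critical value z_{0.025} = 1.960.
Power = Φ(δ − 1.960) + Φ(−δ − 1.960) = Φ(1.164) + Φ(-5.084) = 0.8778 + 0.0000 = 0.8778.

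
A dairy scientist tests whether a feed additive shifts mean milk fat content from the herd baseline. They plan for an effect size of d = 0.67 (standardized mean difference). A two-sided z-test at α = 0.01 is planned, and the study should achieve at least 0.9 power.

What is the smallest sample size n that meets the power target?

n = 34

Set Φ(δ − 2.576) = 0.9; then δ − 2.576 = Φ⁻¹(0.9) = 1.282, giving δ = 3.857.
(The Φ(−δ − z_{α/2}) term is vanishingly small for δ > 0 and is dropped in the standard sample-size formula.)
δ = d·√n ⇒ n = (δ/d)² = (3.857 / 0.67)² = 33.15.
Rounding up, n = 34.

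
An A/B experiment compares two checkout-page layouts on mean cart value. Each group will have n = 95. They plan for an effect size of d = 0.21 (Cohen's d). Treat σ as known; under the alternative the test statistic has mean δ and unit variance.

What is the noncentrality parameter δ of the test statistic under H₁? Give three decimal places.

δ ≈ 1.447

δ = d·√(n/2) = 0.21 × √(95/2) = 1.4473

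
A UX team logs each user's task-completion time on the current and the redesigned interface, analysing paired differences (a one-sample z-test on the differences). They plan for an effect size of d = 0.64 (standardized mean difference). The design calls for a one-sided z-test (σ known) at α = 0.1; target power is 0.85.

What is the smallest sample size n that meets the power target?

n = 14

Set Φ(δ − 1.282) = 0.85; then δ − 1.282 = Φ⁻¹(0.85) = 1.036, giving δ = 2.318.
δ = d·√n ⇒ n = (δ/d)² = (2.318 / 0.64)² = 13.12.
Rounding up, n = 14.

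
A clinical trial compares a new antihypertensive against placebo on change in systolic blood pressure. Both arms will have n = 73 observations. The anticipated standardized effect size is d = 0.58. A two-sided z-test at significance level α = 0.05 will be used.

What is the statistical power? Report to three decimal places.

Power ≈ 0.939

Noncentrality parameter: δ = d·√(n/2) = 0.58 × √(73/2) = 3.5041
Two-sided α = 0.05 → critical value z_{0.025} = 1.960.
Power = Φ(δ − 1.960) + Φ(−δ − 1.960) = Φ(1.544) + Φ(-5.464) = 0.9387 + 0.0000 = 0.9387.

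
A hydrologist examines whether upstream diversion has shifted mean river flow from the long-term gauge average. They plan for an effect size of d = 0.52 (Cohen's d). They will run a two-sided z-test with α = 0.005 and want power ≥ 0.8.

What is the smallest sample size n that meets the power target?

Set Φ(δ − 2.807) = 0.8; then δ − 2.807 = Φ⁻¹(0.8) = 0.842, giving δ = 3.649.
(Ignoring the negligible lower-tail rejection probability gives the usual closed-form inversion.)
δ = d·√n ⇒ n = (δ/d)² = (3.649 / 0.52)² = 49.23.
Round up to the next whole unit.

n = 50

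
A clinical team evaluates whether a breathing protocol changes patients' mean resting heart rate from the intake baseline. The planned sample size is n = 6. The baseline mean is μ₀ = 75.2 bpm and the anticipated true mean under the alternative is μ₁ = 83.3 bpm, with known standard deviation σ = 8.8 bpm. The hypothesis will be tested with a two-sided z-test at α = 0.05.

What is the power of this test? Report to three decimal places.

Power ≈ 0.616

Standardized effect: d = |μ₁ − μ₀| / σ = |83.3 − 75.2| / 8.8 = 0.9205
Noncentrality parameter: δ = d·√n = 0.9205 × √6 = 2.2546
Two-sided α = 0.05 → critical value z_{0.025} = 1.960.
Power = Φ(δ − 1.960) + Φ(−δ − 1.960) = Φ(0.295) + Φ(-4.215) = 0.6159 + 0.0000 = 0.6159.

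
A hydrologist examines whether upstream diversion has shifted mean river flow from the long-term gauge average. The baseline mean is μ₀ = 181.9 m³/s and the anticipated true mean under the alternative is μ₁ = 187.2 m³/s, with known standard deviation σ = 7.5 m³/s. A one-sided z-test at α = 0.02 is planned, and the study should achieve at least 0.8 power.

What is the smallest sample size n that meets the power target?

Standardized effect: d = |μ₁ − μ₀| / σ = |187.2 − 181.9| / 7.5 = 0.7067
Set Φ(δ − 2.054) = 0.8; then δ − 2.054 = Φ⁻¹(0.8) = 0.842, giving δ = 2.895.
δ = d·√n ⇒ n = (δ/d)² = (2.895 / 0.7067)² = 16.79.
Round up to the next whole unit.

n = 17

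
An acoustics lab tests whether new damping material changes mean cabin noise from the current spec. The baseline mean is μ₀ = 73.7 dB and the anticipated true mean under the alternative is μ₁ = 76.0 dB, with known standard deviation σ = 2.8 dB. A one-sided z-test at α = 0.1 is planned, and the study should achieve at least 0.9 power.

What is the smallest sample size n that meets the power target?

Standardized effect: d = |μ₁ − μ₀| / σ = |76.0 − 73.7| / 2.8 = 0.8214
Set Φ(δ − 1.282) = 0.9; then δ − 1.282 = Φ⁻¹(0.9) = 1.282, giving δ = 2.563.
δ = d·√n ⇒ n = (δ/d)² = (2.563 / 0.8214)² = 9.74.
Round up to the next whole unit.

n = 10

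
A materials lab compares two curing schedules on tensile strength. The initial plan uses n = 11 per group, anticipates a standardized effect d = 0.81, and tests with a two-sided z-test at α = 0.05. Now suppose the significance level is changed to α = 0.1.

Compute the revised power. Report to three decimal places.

δ = d·√(n/2) = 0.81 × √(11/2) = 1.8996 (unchanged). New critical value: z_{0.05} = 1.645.
Revised power = Φ(δ − 1.645) + Φ(−δ − 1.645) = Φ(0.255) + Φ(-3.544) = 0.6005 + 0.0002 = 0.6007.

Power ≈ 0.601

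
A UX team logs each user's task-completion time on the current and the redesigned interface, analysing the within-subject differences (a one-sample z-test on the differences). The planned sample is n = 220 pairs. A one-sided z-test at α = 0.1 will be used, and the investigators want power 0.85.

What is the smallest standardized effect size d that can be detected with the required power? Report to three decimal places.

Need Φ(δ − 1.282) = 0.85, so δ = 1.282 + 1.036 = 2.318.
δ = d·√n ⇒ d = δ/√n = 2.318/√220 = 0.1563.

d ≈ 0.156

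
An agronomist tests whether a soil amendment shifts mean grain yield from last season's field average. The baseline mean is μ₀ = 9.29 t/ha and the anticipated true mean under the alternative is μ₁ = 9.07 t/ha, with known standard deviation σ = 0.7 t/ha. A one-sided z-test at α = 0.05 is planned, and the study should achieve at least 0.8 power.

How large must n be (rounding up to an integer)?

n = 63

Standardized effect: d = |μ₁ − μ₀| / σ = |9.07 − 9.29| / 0.7 = 0.3143
Set Φ(δ − 1.645) = 0.8; then δ − 1.645 = Φ⁻¹(0.8) = 0.842, giving δ = 2.486.
δ = d·√n ⇒ n = (δ/d)² = (2.486 / 0.3143)² = 62.59.
Round up to the next whole unit.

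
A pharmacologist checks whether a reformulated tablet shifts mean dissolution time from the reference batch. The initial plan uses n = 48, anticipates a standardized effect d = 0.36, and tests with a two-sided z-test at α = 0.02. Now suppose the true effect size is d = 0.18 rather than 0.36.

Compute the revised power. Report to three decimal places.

Power ≈ 0.140

With d = 0.18: δ = d·√n = 0.18 × √48 = 1.2471. Critical value z_{0.01} = 2.326.
Revised power = Φ(δ − 2.326) + Φ(−δ − 2.326) = Φ(-1.079) + Φ(-3.573) = 0.1402 + 0.0002 = 0.1404.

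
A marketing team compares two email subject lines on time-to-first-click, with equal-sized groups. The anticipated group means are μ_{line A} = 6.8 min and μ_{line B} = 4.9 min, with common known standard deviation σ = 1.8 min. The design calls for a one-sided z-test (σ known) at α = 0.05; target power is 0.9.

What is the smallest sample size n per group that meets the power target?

Standardized effect: d = |μ_{line A} − μ_{line B}| / σ = |6.8 − 4.9| / 1.8 = 1.0556
Set Φ(δ − 1.645) = 0.9; then δ − 1.645 = Φ⁻¹(0.9) = 1.282, giving δ = 2.926.
δ = d·√(n/2) ⇒ n = 2(δ/d)² = 2 × (2.926 / 1.0556)² = 15.37.
Round up to the next whole unit.

n = 16 per group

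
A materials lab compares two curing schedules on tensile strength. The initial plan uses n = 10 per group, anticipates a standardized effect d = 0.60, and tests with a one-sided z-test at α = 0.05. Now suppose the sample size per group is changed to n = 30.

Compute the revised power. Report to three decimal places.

With n = 30 per group: δ = d·√(n/2) = 0.60 × √(30/2) = 2.3238. Critical value z_{0.05} = 1.645.
Revised power = P(Z > 1.645 − δ) = Φ(0.679) = 0.7514.

Power ≈ 0.751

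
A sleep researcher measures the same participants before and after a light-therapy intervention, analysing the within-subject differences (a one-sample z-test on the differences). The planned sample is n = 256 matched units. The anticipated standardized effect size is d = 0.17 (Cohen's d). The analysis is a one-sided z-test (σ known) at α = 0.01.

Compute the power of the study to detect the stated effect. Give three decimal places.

Noncentrality parameter: δ = d·√n = 0.17 × √256 = 2.7200
One-sided α = 0.01 → critical value z_{0.01} = 2.326.
Power = P(Z > 2.326 − δ) = Φ(0.394) = 0.6531.

Power ≈ 0.653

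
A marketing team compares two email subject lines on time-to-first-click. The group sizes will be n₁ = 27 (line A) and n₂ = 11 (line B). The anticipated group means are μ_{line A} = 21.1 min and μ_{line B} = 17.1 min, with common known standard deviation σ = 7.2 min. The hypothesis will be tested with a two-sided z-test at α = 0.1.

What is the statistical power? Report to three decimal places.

Standardized effect: d = |μ_{line A} − μ_{line B}| / σ = |21.1 − 17.1| / 7.2 = 0.5556
Noncentrality parameter: δ = d / √(1/n₁ + 1/n₂) = 0.5556 / √(1/27 + 1/11) = 1.5532
Two-sided α = 0.1 → critical value z_{0.05} = 1.645.
Power = Φ(δ − 1.645) + Φ(−δ − 1.645) = Φ(-0.092) + Φ(-3.198) = 0.4635 + 0.0007 = 0.4642.

Power ≈ 0.464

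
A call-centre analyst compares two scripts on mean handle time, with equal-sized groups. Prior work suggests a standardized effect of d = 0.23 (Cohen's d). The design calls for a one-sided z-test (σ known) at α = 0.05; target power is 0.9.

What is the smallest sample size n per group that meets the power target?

n = 324 per group

For power 0.9 need Φ(δ − z_{0.05}) = 0.9, so δ = z_{0.05} + z_{0.10} = 1.645 + 1.282 = 2.926.
δ = d·√(n/2) ⇒ n = 2(δ/d)² = 2 × (2.926 / 0.23)² = 323.77.
Round up to the next whole unit.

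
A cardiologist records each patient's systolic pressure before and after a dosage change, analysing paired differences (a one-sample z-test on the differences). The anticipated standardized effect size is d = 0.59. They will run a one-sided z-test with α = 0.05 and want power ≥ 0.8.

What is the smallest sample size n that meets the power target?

n = 18

For power 0.8 need Φ(δ − z_{0.05}) = 0.8, so δ = z_{0.05} + z_{0.20} = 1.645 + 0.842 = 2.486.
δ = d·√n ⇒ n = (δ/d)² = (2.486 / 0.59)² = 17.76.
Round up to the next whole unit.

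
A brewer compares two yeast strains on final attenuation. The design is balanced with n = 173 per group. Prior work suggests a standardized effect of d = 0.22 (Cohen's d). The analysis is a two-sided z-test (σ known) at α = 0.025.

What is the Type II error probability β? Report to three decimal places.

Noncentrality parameter: δ = d·√(n/2) = 0.22 × √(173/2) = 2.0461
Two-sided α = 0.025 → critical value z_{0.0125} = 2.241.
Power = Φ(δ − 2.241) + Φ(−δ − 2.241) = Φ(-0.195) + Φ(-4.288) = 0.4226 + 0.0000 = 0.4226.
Type II error: β = 1 − power = 1 − 0.4226 = 0.5774.

β ≈ 0.577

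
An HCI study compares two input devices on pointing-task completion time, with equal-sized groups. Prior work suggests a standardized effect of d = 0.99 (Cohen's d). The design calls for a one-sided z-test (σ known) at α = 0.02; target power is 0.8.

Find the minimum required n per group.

Set Φ(δ − 2.054) = 0.8; then δ − 2.054 = Φ⁻¹(0.8) = 0.842, giving δ = 2.895.
δ = d·√(n/2) ⇒ n = 2(δ/d)² = 2 × (2.895 / 0.99)² = 17.11.
Rounding up, n = 18 per group.

n = 18 per group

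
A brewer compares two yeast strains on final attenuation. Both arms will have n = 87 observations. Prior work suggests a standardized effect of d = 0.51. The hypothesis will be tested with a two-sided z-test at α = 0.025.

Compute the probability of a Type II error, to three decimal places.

Noncentrality parameter: δ = d·√(n/2) = 0.51 × √(87/2) = 3.3637
Two-sided α = 0.025 → critical value z_{0.0125} = 2.241.
Power = Φ(δ − 2.241) + Φ(−δ − 2.241) = Φ(1.122) + Φ(-5.605) = 0.8691 + 0.0000 = 0.8691.
Type II error: β = 1 − power = 1 − 0.8691 = 0.1309.

β ≈ 0.131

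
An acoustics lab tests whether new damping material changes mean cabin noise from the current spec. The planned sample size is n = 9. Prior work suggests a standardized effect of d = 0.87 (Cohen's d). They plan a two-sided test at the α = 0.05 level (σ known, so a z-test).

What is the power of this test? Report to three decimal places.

Power ≈ 0.742

Noncentrality parameter: δ = d·√n = 0.87 × √9 = 2.6100
Critical value for a two-sided test at α = 0.05: z_{α/2} = 1.960.
Power = Φ(δ − 1.960) + Φ(−δ − 1.960) = Φ(0.650) + Φ(-4.570) = 0.7422 + 0.0000 = 0.7422.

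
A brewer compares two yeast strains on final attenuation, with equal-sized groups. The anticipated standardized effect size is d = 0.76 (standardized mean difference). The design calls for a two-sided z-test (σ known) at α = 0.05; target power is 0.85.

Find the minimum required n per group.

n = 32 per group

For power 0.85 need Φ(δ − z_{0.025}) = 0.85, so δ = z_{0.025} + z_{0.15} = 1.960 + 1.036 = 2.996.
(The Φ(−δ − z_{α/2}) term is vanishingly small for δ > 0 and is dropped in the standard sample-size formula.)
δ = d·√(n/2) ⇒ n = 2(δ/d)² = 2 × (2.996 / 0.76)² = 31.09.
Round up to the next whole unit.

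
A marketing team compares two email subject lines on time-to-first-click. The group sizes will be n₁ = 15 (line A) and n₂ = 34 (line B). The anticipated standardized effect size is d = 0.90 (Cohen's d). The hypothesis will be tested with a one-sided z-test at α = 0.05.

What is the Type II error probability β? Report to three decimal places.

Noncentrality parameter: δ = d / √(1/n₁ + 1/n₂) = 0.90 / √(1/15 + 1/34) = 2.9036
Critical value for a one-sided test at α = 0.05: z_α = 1.645.
Power = P(Z > 1.645 − δ) = Φ(1.259) = 0.8959.
Type II error: β = 1 − power = 1 − 0.8959 = 0.1041.

β ≈ 0.104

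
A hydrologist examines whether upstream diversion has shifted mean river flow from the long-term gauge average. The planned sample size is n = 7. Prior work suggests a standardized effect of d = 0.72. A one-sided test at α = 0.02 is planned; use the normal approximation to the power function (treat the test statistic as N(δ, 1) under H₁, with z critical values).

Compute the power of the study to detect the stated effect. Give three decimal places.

Noncentrality parameter: δ = d·√n = 0.72 × √7 = 1.9049
One-sided α = 0.02 → critical value z_{0.02} = 2.054.
Power = Φ(δ − 2.054) = Φ(-0.149) = 0.4409.

Power ≈ 0.441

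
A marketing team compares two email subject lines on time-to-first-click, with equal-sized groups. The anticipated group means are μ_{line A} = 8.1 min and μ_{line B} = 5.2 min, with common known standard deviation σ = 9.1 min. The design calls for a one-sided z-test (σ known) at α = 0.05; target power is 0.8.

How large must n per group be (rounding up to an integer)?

Standardized effect: d = |μ_{line A} − μ_{line B}| / σ = |8.1 − 5.2| / 9.1 = 0.3187
For power 0.8 need Φ(δ − z_{0.05}) = 0.8, so δ = z_{0.05} + z_{0.20} = 1.645 + 0.842 = 2.486.
δ = d·√(n/2) ⇒ n = 2(δ/d)² = 2 × (2.486 / 0.3187)² = 121.75.
Rounding up, n = 122 per group.

n = 122 per group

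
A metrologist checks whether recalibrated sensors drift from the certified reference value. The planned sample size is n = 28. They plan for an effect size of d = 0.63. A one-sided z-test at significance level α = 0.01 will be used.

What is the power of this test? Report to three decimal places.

Power ≈ 0.843

Noncentrality parameter: δ = d·√n = 0.63 × √28 = 3.3336
One-sided α = 0.01 → critical value z_{0.01} = 2.326.
Power = Φ(δ − 2.326) = Φ(1.007) = 0.8431.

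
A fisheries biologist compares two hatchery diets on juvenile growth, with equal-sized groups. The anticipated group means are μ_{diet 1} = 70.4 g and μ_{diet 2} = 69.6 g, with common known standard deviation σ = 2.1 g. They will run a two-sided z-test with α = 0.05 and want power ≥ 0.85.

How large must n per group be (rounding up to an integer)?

n = 124 per group

Standardized effect: d = |μ_{diet 1} − μ_{diet 2}| / σ = |70.4 − 69.6| / 2.1 = 0.3810
Set Φ(δ − 1.960) = 0.85; then δ − 1.960 = Φ⁻¹(0.85) = 1.036, giving δ = 2.996.
(The Φ(−δ − z_{α/2}) term is vanishingly small for δ > 0 and is dropped in the standard sample-size formula.)
δ = d·√(n/2) ⇒ n = 2(δ/d)² = 2 × (2.996 / 0.3810)² = 123.73.
Round up to the next whole unit.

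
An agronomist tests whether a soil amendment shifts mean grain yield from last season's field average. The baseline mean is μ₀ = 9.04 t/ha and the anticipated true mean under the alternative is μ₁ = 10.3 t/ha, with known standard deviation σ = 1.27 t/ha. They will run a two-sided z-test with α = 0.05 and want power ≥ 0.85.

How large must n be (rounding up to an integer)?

Standardized effect: d = |μ₁ − μ₀| / σ = |10.3 − 9.04| / 1.27 = 0.9921
For power 0.85 need Φ(δ − z_{0.025}) = 0.85, so δ = z_{0.025} + z_{0.15} = 1.960 + 1.036 = 2.996.
(Ignoring the negligible lower-tail rejection probability gives the usual closed-form inversion.)
δ = d·√n ⇒ n = (δ/d)² = (2.996 / 0.9921)² = 9.12.
Round up to the next whole unit.

n = 10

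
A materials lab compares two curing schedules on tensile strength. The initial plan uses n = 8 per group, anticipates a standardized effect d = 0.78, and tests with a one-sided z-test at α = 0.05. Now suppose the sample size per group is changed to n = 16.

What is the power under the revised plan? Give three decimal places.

Power ≈ 0.713

With n = 16 per group: δ = d·√(n/2) = 0.78 × √(16/2) = 2.2062. Critical value z_{0.05} = 1.645.
Revised power = P(Z > 1.645 − δ) = Φ(0.561) = 0.7127.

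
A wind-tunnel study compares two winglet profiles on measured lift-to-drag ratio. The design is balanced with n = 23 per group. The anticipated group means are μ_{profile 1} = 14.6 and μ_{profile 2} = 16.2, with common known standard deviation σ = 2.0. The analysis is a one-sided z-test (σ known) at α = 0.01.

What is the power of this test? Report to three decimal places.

Standardized effect: d = |μ_{profile 1} − μ_{profile 2}| / σ = |14.6 − 16.2| / 2.0 = 0.8000
Noncentrality parameter: δ = d·√(n/2) = 0.8000 × √(23/2) = 2.7129
One-sided α = 0.01 → critical value z_{0.01} = 2.326.
Power = P(Z > 2.326 − δ) = Φ(0.387) = 0.6505.

Power ≈ 0.650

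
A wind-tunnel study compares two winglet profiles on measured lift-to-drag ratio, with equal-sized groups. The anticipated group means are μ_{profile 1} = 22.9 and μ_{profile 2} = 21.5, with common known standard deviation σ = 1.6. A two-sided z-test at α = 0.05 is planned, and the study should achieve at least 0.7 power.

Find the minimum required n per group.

n = 17 per group

Standardized effect: d = |μ_{profile 1} − μ_{profile 2}| / σ = |22.9 − 21.5| / 1.6 = 0.8750
For power 0.7 need Φ(δ − z_{0.025}) = 0.7, so δ = z_{0.025} + z_{0.30} = 1.960 + 0.524 = 2.484.
(For δ > 0 the lower-tail rejection region contributes negligibly to power, so the one-term inversion is standard.)
δ = d·√(n/2) ⇒ n = 2(δ/d)² = 2 × (2.484 / 0.8750)² = 16.12.
Round up to the next whole unit.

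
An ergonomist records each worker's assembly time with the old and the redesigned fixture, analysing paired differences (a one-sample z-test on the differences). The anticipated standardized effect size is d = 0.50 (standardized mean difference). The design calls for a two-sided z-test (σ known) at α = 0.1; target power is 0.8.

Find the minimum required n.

For power 0.8 need Φ(δ − z_{0.05}) = 0.8, so δ = z_{0.05} + z_{0.20} = 1.645 + 0.842 = 2.486.
(The Φ(−δ − z_{α/2}) term is vanishingly small for δ > 0 and is dropped in the standard sample-size formula.)
δ = d·√n ⇒ n = (δ/d)² = (2.486 / 0.50)² = 24.73.
Round up to the next whole unit.

n = 25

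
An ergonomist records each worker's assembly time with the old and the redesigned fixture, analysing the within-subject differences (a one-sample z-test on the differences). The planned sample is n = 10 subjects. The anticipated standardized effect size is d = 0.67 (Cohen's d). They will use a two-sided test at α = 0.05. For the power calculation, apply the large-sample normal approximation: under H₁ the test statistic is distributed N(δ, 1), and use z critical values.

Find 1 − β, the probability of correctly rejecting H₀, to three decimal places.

Noncentrality parameter: δ = d·√n = 0.67 × √10 = 2.1187
Two-sided α = 0.05 → critical value z_{0.025} = 1.960.
Power = Φ(δ − 1.960) + Φ(−δ − 1.960) = Φ(0.159) + Φ(-4.079) = 0.5631 + 0.0000 = 0.5631.

Power ≈ 0.563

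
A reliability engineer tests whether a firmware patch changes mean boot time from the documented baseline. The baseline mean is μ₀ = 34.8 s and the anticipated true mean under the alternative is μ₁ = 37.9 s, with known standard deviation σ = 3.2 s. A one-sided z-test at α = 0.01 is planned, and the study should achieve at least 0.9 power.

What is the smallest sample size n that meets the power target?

Standardized effect: d = |μ₁ − μ₀| / σ = |37.9 − 34.8| / 3.2 = 0.9688
For power 0.9 need Φ(δ − z_{0.01}) = 0.9, so δ = z_{0.01} + z_{0.10} = 2.326 + 1.282 = 3.608.
δ = d·√n ⇒ n = (δ/d)² = (3.608 / 0.9688)² = 13.87.
Rounding up, n = 14.

n = 14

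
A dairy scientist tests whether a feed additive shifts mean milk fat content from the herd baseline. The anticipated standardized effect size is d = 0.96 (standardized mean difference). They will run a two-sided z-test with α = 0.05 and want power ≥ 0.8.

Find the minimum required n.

Set Φ(δ − 1.960) = 0.8; then δ − 1.960 = Φ⁻¹(0.8) = 0.842, giving δ = 2.802.
(The Φ(−δ − z_{α/2}) term is vanishingly small for δ > 0 and is dropped in the standard sample-size formula.)
δ = d·√n ⇒ n = (δ/d)² = (2.802 / 0.96)² = 8.52.
Rounding up, n = 9.

n = 9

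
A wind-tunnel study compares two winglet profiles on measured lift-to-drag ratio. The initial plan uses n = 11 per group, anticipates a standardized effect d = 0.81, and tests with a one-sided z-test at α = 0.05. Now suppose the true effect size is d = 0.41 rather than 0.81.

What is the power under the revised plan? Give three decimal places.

With d = 0.41: δ = d·√(n/2) = 0.41 × √(11/2) = 0.9615. Critical value z_{0.05} = 1.645.
Revised power = P(Z > 1.645 − δ) = Φ(-0.683) = 0.2472.

Power ≈ 0.247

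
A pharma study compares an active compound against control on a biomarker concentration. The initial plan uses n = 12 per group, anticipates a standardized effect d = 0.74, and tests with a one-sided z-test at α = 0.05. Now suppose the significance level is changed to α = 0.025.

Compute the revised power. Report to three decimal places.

δ = d·√(n/2) = 0.74 × √(12/2) = 1.8126 (unchanged). New critical value: z_{0.025} = 1.960.
Revised power = P(Z > 1.960 − δ) = Φ(-0.147) = 0.4414.

Power ≈ 0.441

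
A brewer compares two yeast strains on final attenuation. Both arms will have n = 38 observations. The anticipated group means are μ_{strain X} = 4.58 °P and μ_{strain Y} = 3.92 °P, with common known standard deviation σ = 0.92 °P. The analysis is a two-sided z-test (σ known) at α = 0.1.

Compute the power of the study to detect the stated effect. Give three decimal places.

Power ≈ 0.931

Standardized effect: d = |μ_{strain X} − μ_{strain Y}| / σ = |4.58 − 3.92| / 0.92 = 0.7174
Noncentrality parameter: δ = d·√(n/2) = 0.7174 × √(38/2) = 3.1270
Critical value for a two-sided test at α = 0.1: z_{α/2} = 1.645.
Power = Φ(δ − 1.645) + Φ(−δ − 1.645) = Φ(1.482) + Φ(-4.772) = 0.9309 + 0.0000 = 0.9309.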